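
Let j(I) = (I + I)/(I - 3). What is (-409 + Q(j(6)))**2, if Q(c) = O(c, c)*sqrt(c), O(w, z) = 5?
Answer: 159201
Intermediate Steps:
j(I) = 2*I/(-3 + I) (j(I) = (2*I)/(-3 + I) = 2*I/(-3 + I))
Q(c) = 5*sqrt(c)
(-409 + Q(j(6)))**2 = (-409 + 5*sqrt(2*6/(-3 + 6)))**2 = (-409 + 5*sqrt(2*6/3))**2 = (-409 + 5*sqrt(2*6*(1/3)))**2 = (-409 + 5*sqrt(4))**2 = (-409 + 5*2)**2 = (-409 + 10)**2 = (-399)**2 = 159201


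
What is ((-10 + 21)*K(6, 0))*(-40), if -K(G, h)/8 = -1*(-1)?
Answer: 3520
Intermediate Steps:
K(G, h) = -8 (K(G, h) = -(-8)*(-1) = -8*1 = -8)
((-10 + 21)*K(6, 0))*(-40) = ((-10 + 21)*(-8))*(-40) = (11*(-8))*(-40) = -88*(-40) = 3520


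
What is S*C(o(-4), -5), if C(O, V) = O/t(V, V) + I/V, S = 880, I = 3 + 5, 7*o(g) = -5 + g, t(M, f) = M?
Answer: -8272/7 ≈ -1181.7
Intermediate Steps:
o(g) = -5/7 + g/7 (o(g) = (-5 + g)/7 = -5/7 + g/7)
I = 8
C(O, V) = 8/V + O/V (C(O, V) = O/V + 8/V = 8/V + O/V)
S*C(o(-4), -5) = 880*((8 + (-5/7 + (⅐)*(-4)))/(-5)) = 880*(-(8 + (-5/7 - 4/7))/5) = 880*(-(8 - 9/7)/5) = 880*(-⅕*47/7) = 880*(-47/35) = -8272/7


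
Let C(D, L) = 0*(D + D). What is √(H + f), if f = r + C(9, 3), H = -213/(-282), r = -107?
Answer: I*√938778/94 ≈ 10.308*I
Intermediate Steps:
C(D, L) = 0 (C(D, L) = 0*(2*D) = 0)
H = 71/94 (H = -213*(-1/282) = 71/94 ≈ 0.75532)
f = -107 (f = -107 + 0 = -107)
√(H + f) = √(71/94 - 107) = √(-9987/94) = I*√938778/94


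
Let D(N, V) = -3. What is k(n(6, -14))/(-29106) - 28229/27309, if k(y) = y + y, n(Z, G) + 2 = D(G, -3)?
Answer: -136893364/132475959 ≈ -1.0333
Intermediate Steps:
n(Z, G) = -5 (n(Z, G) = -2 - 3 = -5)
k(y) = 2*y
k(n(6, -14))/(-29106) - 28229/27309 = (2*(-5))/(-29106) - 28229/27309 = -10*(-1/29106) - 28229*1/27309 = 5/14553 - 28229/27309 = -136893364/132475959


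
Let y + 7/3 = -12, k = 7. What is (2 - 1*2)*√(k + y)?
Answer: 0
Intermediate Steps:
y = -43/3 (y = -7/3 - 12 = -43/3 ≈ -14.333)
(2 - 1*2)*√(k + y) = (2 - 1*2)*√(7 - 43/3) = (2 - 2)*√(-22/3) = 0*(I*√66/3) = 0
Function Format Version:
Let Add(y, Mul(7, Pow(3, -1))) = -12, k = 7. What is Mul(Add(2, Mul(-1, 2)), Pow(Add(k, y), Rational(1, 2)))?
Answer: 0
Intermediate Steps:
y = Rational(-43, 3) (y = Add(Rational(-7, 3), -12) = Rational(-43, 3) ≈ -14.333)
Mul(Add(2, Mul(-1, 2)), Pow(Add(k, y), Rational(1, 2))) = Mul(Add(2, Mul(-1, 2)), Pow(Add(7, Rational(-43, 3)), Rational(1, 2))) = Mul(Add(2, -2), Pow(Rational(-22, 3), Rational(1, 2))) = Mul(0, Mul(Rational(1, 3), I, Pow(66, Rational(1, 2)))) = 0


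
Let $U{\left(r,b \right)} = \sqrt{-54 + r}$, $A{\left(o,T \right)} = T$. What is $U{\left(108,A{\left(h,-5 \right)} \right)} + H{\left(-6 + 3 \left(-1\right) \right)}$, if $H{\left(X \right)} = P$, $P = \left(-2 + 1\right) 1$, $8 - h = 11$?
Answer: $-1 + 3 \sqrt{6} \approx 6.3485$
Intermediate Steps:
$h = -3$ ($h = 8 - 11 = -3$)
$P = -1$ ($P = \left(-1\right) 1 = -1$)
$H{\left(X \right)} = -1$
$U{\left(108,A{\left(h,-5 \right)} \right)} + H{\left(-6 + 3 \left(-1\right) \right)} = \sqrt{-54 + 108} - 1 = \sqrt{54} - 1 = 3 \sqrt{6} - 1 = -1 + 3 \sqrt{6}$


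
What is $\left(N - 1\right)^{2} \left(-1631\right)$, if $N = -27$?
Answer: $-1278704$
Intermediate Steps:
$\left(N - 1\right)^{2} \left(-1631\right) = \left(-27 - 1\right)^{2} \left(-1631\right) = \left(-28\right)^{2} \left(-1631\right) = 784 \left(-1631\right) = -1278704$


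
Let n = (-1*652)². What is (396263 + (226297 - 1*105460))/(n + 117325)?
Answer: 517100/542429 ≈ 0.95330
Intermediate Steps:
n = 425104 (n = (-652)² = 425104)
(396263 + (226297 - 1*105460))/(n + 117325) = (396263 + (226297 - 1*105460))/(425104 + 117325) = (396263 + (226297 - 105460))/542429 = (396263 + 120837)*(1/542429) = 517100*(1/542429) = 517100/542429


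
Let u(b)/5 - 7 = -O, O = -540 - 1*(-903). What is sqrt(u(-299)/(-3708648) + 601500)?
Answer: sqrt(57451896557817010)/309054 ≈ 775.56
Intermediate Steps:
O = 363 (O = -540 + 903 = 363)
u(b) = -1780 (u(b) = 35 + 5*(-1*363) = 35 + 5*(-363) = 35 - 1815 = -1780)
sqrt(u(-299)/(-3708648) + 601500) = sqrt(-1780/(-3708648) + 601500) = sqrt(-1780*(-1/3708648) + 601500) = sqrt(445/927162 + 601500) = sqrt(557687943445/927162) = sqrt(57451896557817010)/309054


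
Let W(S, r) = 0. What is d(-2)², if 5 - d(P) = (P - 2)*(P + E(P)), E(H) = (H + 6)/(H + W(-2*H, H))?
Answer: 121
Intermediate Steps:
E(H) = (6 + H)/H (E(H) = (H + 6)/(H + 0) = (6 + H)/H)
d(P) = 5 - (-2 + P)*(P + (6 + P)/P) (d(P) = 5 - (P - 2)*(P + (6 + P)/P) = 5 - (-2 + P)*(P + (6 + P)/P))
d(-2)² = (1 - 2 - 1*(-2)² + 12/(-2))² = (1 - 2 - 1*4 + 12*(-½))² = (1 - 2 - 4 - 6)² = (-11)² = 121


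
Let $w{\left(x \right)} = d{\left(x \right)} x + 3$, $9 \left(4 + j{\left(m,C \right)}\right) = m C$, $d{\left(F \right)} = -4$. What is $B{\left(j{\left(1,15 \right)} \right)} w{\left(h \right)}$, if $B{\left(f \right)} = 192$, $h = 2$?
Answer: $-960$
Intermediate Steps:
$j{\left(m,C \right)} = -4 + \frac{C m}{9}$ ($j{\left(m,C \right)} = -4 + \frac{m C}{9} = -4 + \frac{C m}{9}$)
$w{\left(x \right)} = 3 - 4 x$ ($w{\left(x \right)} = - 4 x + 3 = 3 - 4 x$)
$B{\left(j{\left(1,15 \right)} \right)} w{\left(h \right)} = 192 \left(3 - 8\right) = 192 \left(-5\right) = -960$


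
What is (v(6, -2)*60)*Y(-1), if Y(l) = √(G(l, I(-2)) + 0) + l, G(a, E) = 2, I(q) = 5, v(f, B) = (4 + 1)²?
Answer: -1500 + 1500*√2 ≈ 621.32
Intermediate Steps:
v(f, B) = 25 (v(f, B) = 5² = 25)
Y(l) = l + √2 (Y(l) = √(2 + 0) + l = √2 + l = l + √2)
(v(6, -2)*60)*Y(-1) = (25*60)*(-1 + √2) = 1500*(-1 + √2) = -1500 + 1500*√2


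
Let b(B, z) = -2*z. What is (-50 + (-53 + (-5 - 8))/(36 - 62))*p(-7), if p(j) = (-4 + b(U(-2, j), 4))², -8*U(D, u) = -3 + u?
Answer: -88848/13 ≈ -6834.5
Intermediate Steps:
U(D, u) = 3/8 - u/8 (U(D, u) = -(-3 + u)/8 = 3/8 - u/8)
p(j) = 144 (p(j) = (-4 - 2*4)² = (-4 - 8)² = (-12)² = 144)
(-50 + (-53 + (-5 - 8))/(36 - 62))*p(-7) = (-50 + (-53 + (-5 - 8))/(36 - 62))*144 = (-50 + (-53 - 13)/(-26))*144 = (-50 - 66*(-1/26))*144 = (-50 + 33/13)*144 = -617/13*144 = -88848/13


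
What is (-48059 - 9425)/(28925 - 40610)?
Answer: 57484/11685 ≈ 4.9195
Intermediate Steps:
(-48059 - 9425)/(28925 - 40610) = -57484/(-11685) = -57484*(-1/11685) = 57484/11685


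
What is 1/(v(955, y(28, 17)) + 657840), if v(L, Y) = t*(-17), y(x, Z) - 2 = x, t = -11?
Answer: 1/658027 ≈ 1.5197e-6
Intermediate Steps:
y(x, Z) = 2 + x
v(L, Y) = 187 (v(L, Y) = -11*(-17) = 187)
1/(v(955, y(28, 17)) + 657840) = 1/(187 + 657840) = 1/658027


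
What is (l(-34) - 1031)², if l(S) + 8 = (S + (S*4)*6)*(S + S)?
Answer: 3221811121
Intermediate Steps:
l(S) = -8 + 50*S² (l(S) = -8 + (S + (S*4)*6)*(S + S) = -8 + (S + (4*S)*6)*(2*S) = -8 + (S + 24*S)*(2*S) = -8 + (25*S)*(2*S) = -8 + 50*S²)
(l(-34) - 1031)² = ((-8 + 50*(-34)²) - 1031)² = ((-8 + 50*1156) - 1031)² = ((-8 + 57800) - 1031)² = (57792 - 1031)² = 56761² = 3221811121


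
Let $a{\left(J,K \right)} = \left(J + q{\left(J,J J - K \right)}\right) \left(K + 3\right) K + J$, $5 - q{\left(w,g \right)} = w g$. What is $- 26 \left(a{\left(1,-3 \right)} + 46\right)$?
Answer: $-1222$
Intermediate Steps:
$q{\left(w,g \right)} = 5 - g w$ ($q{\left(w,g \right)} = 5 - w g = 5 - g w$)
$a{\left(J,K \right)} = J + K \left(3 + K\right) \left(5 + J - J \left(J^{2} - K\right)\right)$ ($a{\left(J,K \right)} = \left(J - \left(-5 + \left(J J - K\right) J\right)\right) \left(K + 3\right) K + J = \left(J - \left(-5 + \left(J^{2} - K\right) J\right)\right) \left(3 + K\right) K + J = \left(J - \left(-5 + J \left(J^{2} - K\right)\right)\right) \left(3 + K\right) K + J = \left(5 + J - J \left(J^{2} - K\right)\right) \left(3 + K\right) K + J = \left(3 + K\right) \left(5 + J - J \left(J^{2} - K\right)\right) K + J = K \left(3 + K\right) \left(5 + J - J \left(J^{2} - K\right)\right) + J = J + K \left(3 + K\right) \left(5 + J - J \left(J^{2} - K\right)\right)$)
$- 26 \left(a{\left(1,-3 \right)} + 46\right) = - 26 \left(\left(1 + 1 \left(-3\right)^{2} + \left(-3\right)^{2} \left(5 - 1 \left(1^{2} - -3\right)\right) - - 9 \left(-5 + 1 \left(1^{2} - -3\right)\right) + 3 \cdot 1 \left(-3\right)\right) + 46\right) = - 26 \left(\left(1 + 1 \cdot 9 + 9 \left(5 - 1 \left(1 + 3\right)\right) - - 9 \left(-5 + 1 \left(1 + 3\right)\right) - 9\right) + 46\right) = - 26 \left(\left(1 + 9 + 9 \left(5 - 1 \cdot 4\right) - - 9 \left(-5 + 1 \cdot 4\right) - 9\right) + 46\right) = - 26 \left(\left(1 + 9 + 9 \left(5 - 4\right) - - 9 \left(-5 + 4\right) - 9\right) + 46\right) = - 26 \left(\left(1 + 9 + 9 \cdot 1 - \left(-9\right) \left(-1\right) - 9\right) + 46\right) = - 26 \left(\left(1 + 9 + 9 - 9 - 9\right) + 46\right) = - 26 \left(1 + 46\right) = \left(-26\right) 47 = -1222$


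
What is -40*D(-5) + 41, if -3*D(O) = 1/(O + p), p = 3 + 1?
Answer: 83/3 ≈ 27.667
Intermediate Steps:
p = 4
D(O) = -1/(3*(4 + O)) (D(O) = -1/(3*(O + 4)) = -1/(3*(4 + O)))
-40*D(-5) + 41 = -(-40)/(12 + 3*(-5)) + 41 = -(-40)/(12 - 15) + 41 = -(-40)/(-3) + 41 = -(-40)*(-1)/3 + 41 = -40*⅓ + 41 = -40/3 + 41 = 83/3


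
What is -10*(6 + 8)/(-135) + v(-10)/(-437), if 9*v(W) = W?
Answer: 12266/11799 ≈ 1.0396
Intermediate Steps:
v(W) = W/9
-10*(6 + 8)/(-135) + v(-10)/(-437) = -10*(6 + 8)/(-135) + ((⅑)*(-10))/(-437) = -10*14*(-1/135) - 10/9*(-1/437) = -140*(-1/135) + 10/3933 = 28/27 + 10/3933 = 12266/11799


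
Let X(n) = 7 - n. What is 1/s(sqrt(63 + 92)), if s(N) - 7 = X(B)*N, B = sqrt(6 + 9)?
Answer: 1/(7 + sqrt(155)*(7 - sqrt(15))) ≈ 0.021772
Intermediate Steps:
B = sqrt(15) ≈ 3.8730
s(N) = 7 + N*(7 - sqrt(15)) (s(N) = 7 + (7 - sqrt(15))*N = 7 + N*(7 - sqrt(15)))
1/s(sqrt(63 + 92)) = 1/(7 + sqrt(63 + 92)*(7 - sqrt(15))) = 1/(7 + sqrt(155)*(7 - sqrt(15)))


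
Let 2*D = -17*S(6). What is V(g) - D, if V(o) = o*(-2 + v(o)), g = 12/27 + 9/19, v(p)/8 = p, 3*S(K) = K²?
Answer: 3126080/29241 ≈ 106.91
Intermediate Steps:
S(K) = K²/3
v(p) = 8*p
g = 157/171 (g = 12*(1/27) + 9*(1/19) = 4/9 + 9/19 = 157/171 ≈ 0.91813)
V(o) = o*(-2 + 8*o)
D = -102 (D = (-17*6²/3)/2 = (-17*36/3)/2 = (-17*12)/2 = (½)*(-204) = -102)
V(g) - D = 2*(157/171)*(-1 + 4*(157/171)) - 1*(-102) = 2*(157/171)*(-1 + 628/171) + 102 = 2*(157/171)*(457/171) + 102 = 143498/29241 + 102 = 3126080/29241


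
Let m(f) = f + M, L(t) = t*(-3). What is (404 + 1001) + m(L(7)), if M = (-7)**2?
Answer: 1433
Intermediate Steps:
M = 49
L(t) = -3*t
m(f) = 49 + f (m(f) = f + 49 = 49 + f)
(404 + 1001) + m(L(7)) = (404 + 1001) + (49 - 3*7) = 1405 + (49 - 21) = 1405 + 28 = 1433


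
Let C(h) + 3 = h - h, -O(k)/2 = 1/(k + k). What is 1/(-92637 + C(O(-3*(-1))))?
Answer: -1/92640 ≈ -1.0794e-5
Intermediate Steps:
O(k) = -1/k (O(k) = -2/(k + k) = -2*1/(2*k) = -1/k)
C(h) = -3 (C(h) = -3 + (h - h) = -3 + 0 = -3)
1/(-92637 + C(O(-3*(-1)))) = 1/(-92637 - 3) = 1/(-92640) = -1/92640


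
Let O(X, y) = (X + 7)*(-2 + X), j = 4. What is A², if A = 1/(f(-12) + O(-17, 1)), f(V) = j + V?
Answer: 1/33124 ≈ 3.0190e-5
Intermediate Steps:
f(V) = 4 + V
O(X, y) = (-2 + X)*(7 + X) (O(X, y) = (7 + X)*(-2 + X) = (-2 + X)*(7 + X))
A = 1/182 (A = 1/((4 - 12) + (-14 + (-17)² + 5*(-17))) = 1/(-8 + (-14 + 289 - 85)) = 1/(-8 + 190) = 1/182 ≈ 0.0054945)
A² = (1/182)² = 1/33124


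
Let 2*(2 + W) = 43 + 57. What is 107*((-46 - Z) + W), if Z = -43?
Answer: 4815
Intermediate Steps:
W = 48 (W = -2 + (43 + 57)/2 = -2 + (½)*100 = -2 + 50 = 48)
107*((-46 - Z) + W) = 107*((-46 - 1*(-43)) + 48) = 107*((-46 + 43) + 48) = 107*(-3 + 48) = 107*45 = 4815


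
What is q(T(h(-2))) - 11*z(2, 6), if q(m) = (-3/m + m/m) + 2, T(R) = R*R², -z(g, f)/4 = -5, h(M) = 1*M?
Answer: -1733/8 ≈ -216.63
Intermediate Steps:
h(M) = M
z(g, f) = 20 (z(g, f) = -4*(-5) = 20)
T(R) = R³
q(m) = 3 - 3/m (q(m) = (-3/m + 1) + 2 = (1 - 3/m) + 2 = 3 - 3/m)
q(T(h(-2))) - 11*z(2, 6) = (3 - 3/((-2)³)) - 11*20 = (3 - 3/(-8)) - 220 = (3 - 3*(-⅛)) - 220 = (3 + 3/8) - 220 = 27/8 - 220 = -1733/8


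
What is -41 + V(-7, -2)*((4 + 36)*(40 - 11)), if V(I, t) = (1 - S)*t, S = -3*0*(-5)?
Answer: -2361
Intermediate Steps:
S = 0 (S = 0*(-5) = 0)
V(I, t) = t (V(I, t) = (1 - 1*0)*t = (1 + 0)*t = 1*t = t)
-41 + V(-7, -2)*((4 + 36)*(40 - 11)) = -41 - 2*(4 + 36)*(40 - 11) = -41 - 80*29 = -41 - 2*1160 = -41 - 2320 = -2361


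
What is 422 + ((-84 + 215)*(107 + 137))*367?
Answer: 11731210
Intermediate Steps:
422 + ((-84 + 215)*(107 + 137))*367 = 422 + (131*244)*367 = 422 + 31964*367 = 422 + 11730788 = 11731210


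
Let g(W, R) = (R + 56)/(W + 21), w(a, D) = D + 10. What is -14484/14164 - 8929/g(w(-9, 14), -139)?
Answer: 1422490962/293903 ≈ 4840.0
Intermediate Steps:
w(a, D) = 10 + D
g(W, R) = (56 + R)/(21 + W)
-14484/14164 - 8929/g(w(-9, 14), -139) = -14484/14164 - 8929*(21 + (10 + 14))/(56 - 139) = -14484*1/14164 - 8929/(-83/(21 + 24)) = -3621/3541 - 8929/(-83/45) = -3621/3541 - 8929*(-45/83) = -3621/3541 + 401805/83 = 1422490962/293903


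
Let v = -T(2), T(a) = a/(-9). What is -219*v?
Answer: -146/3 ≈ -48.667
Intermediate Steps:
T(a) = -a/9 (T(a) = a*(-1/9) = -a/9)
v = 2/9 (v = -(-1)*2/9 = -1*(-2/9) = 2/9 ≈ 0.22222)
-219*v = -219*2/9 = -146/3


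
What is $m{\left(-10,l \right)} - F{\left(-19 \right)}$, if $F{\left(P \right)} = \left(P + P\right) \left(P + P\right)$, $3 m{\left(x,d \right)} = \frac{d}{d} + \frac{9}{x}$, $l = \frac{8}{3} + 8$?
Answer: $- \frac{43319}{30} \approx -1444.0$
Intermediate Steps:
$l = \frac{32}{3}$ ($l = 8 \cdot \frac{1}{3} + 8 = \frac{8}{3} + 8 = \frac{32}{3} \approx 10.667$)
$m{\left(x,d \right)} = \frac{1}{3} + \frac{3}{x}$ ($m{\left(x,d \right)} = \frac{\frac{d}{d} + \frac{9}{x}}{3} = \frac{1 + \frac{9}{x}}{3} = \frac{1}{3} + \frac{3}{x}$)
$F{\left(P \right)} = 4 P^{2}$ ($F{\left(P \right)} = 2 P 2 P = 4 P^{2}$)
$m{\left(-10,l \right)} - F{\left(-19 \right)} = \frac{9 - 10}{3 \left(-10\right)} - 4 \left(-19\right)^{2} = \frac{1}{3} \left(- \frac{1}{10}\right) \left(-1\right) - 4 \cdot 361 = \frac{1}{30} - 1444 = - \frac{43319}{30}$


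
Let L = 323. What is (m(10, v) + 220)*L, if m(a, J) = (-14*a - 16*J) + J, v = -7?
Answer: 59755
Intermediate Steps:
m(a, J) = -15*J - 14*a (m(a, J) = (-16*J - 14*a) + J = -15*J - 14*a)
(m(10, v) + 220)*L = ((-15*(-7) - 14*10) + 220)*323 = ((105 - 140) + 220)*323 = (-35 + 220)*323 = 185*323 = 59755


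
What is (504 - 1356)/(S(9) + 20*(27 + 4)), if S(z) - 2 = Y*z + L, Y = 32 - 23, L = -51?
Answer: -213/163 ≈ -1.3067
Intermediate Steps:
Y = 9
S(z) = -49 + 9*z (S(z) = 2 + (9*z - 51) = 2 + (-51 + 9*z) = -49 + 9*z)
(504 - 1356)/(S(9) + 20*(27 + 4)) = (504 - 1356)/((-49 + 9*9) + 20*(27 + 4)) = -852/((-49 + 81) + 20*31) = -852/(32 + 620) = -852/652 = -852*1/652 = -213/163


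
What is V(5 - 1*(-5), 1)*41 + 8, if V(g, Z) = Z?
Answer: 49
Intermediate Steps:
V(5 - 1*(-5), 1)*41 + 8 = 1*41 + 8 = 41 + 8 = 49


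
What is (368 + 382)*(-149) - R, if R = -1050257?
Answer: 938507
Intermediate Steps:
(368 + 382)*(-149) - R = (368 + 382)*(-149) - 1*(-1050257) = 750*(-149) + 1050257 = -111750 + 1050257 = 938507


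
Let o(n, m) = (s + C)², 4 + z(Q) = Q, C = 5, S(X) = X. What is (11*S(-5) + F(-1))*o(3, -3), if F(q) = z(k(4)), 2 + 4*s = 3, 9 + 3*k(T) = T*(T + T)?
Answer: -11319/8 ≈ -1414.9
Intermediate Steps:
k(T) = -3 + 2*T²/3 (k(T) = -3 + (T*(T + T))/3 = -3 + (T*(2*T))/3 = -3 + (2*T²)/3 = -3 + 2*T²/3)
z(Q) = -4 + Q
s = ¼ (s = -½ + (¼)*3 = -½ + ¾ = ¼ ≈ 0.25000)
F(q) = 11/3 (F(q) = -4 + (-3 + (⅔)*4²) = -4 + (-3 + (⅔)*16) = -4 + (-3 + 32/3) = -4 + 23/3 = 11/3)
o(n, m) = 441/16 (o(n, m) = (¼ + 5)² = (21/4)² = 441/16)
(11*S(-5) + F(-1))*o(3, -3) = (11*(-5) + 11/3)*(441/16) = (-55 + 11/3)*(441/16) = -154/3*441/16 = -11319/8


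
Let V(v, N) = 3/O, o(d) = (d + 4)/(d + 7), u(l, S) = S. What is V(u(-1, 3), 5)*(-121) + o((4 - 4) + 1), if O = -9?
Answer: 983/24 ≈ 40.958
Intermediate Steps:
o(d) = (4 + d)/(7 + d)
V(v, N) = -⅓ (V(v, N) = 3/(-9) = 3*(-⅑) = -⅓)
V(u(-1, 3), 5)*(-121) + o((4 - 4) + 1) = -⅓*(-121) + (4 + ((4 - 4) + 1))/(7 + ((4 - 4) + 1)) = 121/3 + (4 + (0 + 1))/(7 + (0 + 1)) = 121/3 + (4 + 1)/(7 + 1) = 121/3 + 5/8 = 983/24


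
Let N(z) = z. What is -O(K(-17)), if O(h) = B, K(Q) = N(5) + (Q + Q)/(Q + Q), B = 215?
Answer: -215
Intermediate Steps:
K(Q) = 6 (K(Q) = 5 + (Q + Q)/(Q + Q) = 5 + (2*Q)/((2*Q)) = 5 + (2*Q)*(1/(2*Q)) = 5 + 1 = 6)
O(h) = 215
-O(K(-17)) = -1*215 = -215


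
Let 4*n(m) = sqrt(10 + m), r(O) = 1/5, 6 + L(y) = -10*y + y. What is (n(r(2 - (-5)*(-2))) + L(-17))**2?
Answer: (2940 + sqrt(255))**2/400 ≈ 21844.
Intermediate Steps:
L(y) = -6 - 9*y (L(y) = -6 + (-10*y + y) = -6 - 9*y)
r(O) = 1/5
n(m) = sqrt(10 + m)/4
(n(r(2 - (-5)*(-2))) + L(-17))**2 = (sqrt(10 + 1/5)/4 + (-6 - 9*(-17)))**2 = (sqrt(51/5)/4 + (-6 + 153))**2 = ((sqrt(255)/5)/4 + 147)**2 = (sqrt(255)/20 + 147)**2 = (147 + sqrt(255)/20)**2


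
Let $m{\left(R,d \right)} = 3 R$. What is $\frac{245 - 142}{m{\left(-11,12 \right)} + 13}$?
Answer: $- \frac{103}{20} \approx -5.15$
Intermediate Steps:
$\frac{245 - 142}{m{\left(-11,12 \right)} + 13} = \frac{245 - 142}{3 \left(-11\right) + 13} = \frac{103}{-33 + 13} = \frac{103}{-20} = 103 \left(- \frac{1}{20}\right) = - \frac{103}{20}$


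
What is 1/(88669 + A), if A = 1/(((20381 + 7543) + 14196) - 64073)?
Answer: 21953/1946550556 ≈ 1.1278e-5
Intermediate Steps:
A = -1/21953 (A = 1/((27924 + 14196) - 64073) = 1/(42120 - 64073) = 1/(-21953) = -1/21953 ≈ -4.5552e-5)
1/(88669 + A) = 1/(88669 - 1/21953) = 1/(1946550556/21953) = 21953/1946550556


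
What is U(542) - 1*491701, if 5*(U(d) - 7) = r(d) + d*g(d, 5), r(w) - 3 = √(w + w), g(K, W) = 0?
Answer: -2458467/5 + 2*√271/5 ≈ -4.9169e+5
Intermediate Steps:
r(w) = 3 + √2*√w (r(w) = 3 + √(w + w) = 3 + √(2*w) = 3 + √2*√w)
U(d) = 38/5 + √2*√d/5 (U(d) = 7 + ((3 + √2*√d) + d*0)/5 = 7 + ((3 + √2*√d) + 0)/5 = 7 + (3 + √2*√d)/5 = 7 + (⅗ + √2*√d/5) = 38/5 + √2*√d/5)
U(542) - 1*491701 = (38/5 + √2*√542/5) - 1*491701 = (38/5 + 2*√271/5) - 491701 = -2458467/5 + 2*√271/5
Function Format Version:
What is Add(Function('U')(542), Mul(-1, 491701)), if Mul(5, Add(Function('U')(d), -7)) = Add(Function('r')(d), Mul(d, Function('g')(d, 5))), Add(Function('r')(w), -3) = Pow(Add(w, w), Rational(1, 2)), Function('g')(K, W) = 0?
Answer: Add(Rational(-2458467, 5), Mul(Rational(2, 5), Pow(271, Rational(1, 2)))) ≈ -4.9169e+5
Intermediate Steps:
Function('r')(w) = Add(3, Mul(Pow(2, Rational(1, 2)), Pow(w, Rational(1, 2)))) (Function('r')(w) = Add(3, Pow(Add(w, w), Rational(1, 2))) = Add(3, Pow(Mul(2, w), Rational(1, 2))) = Add(3, Mul(Pow(2, Rational(1, 2)), Pow(w, Rational(1, 2)))))
Function('U')(d) = Add(Rational(38, 5), Mul(Rational(1, 5), Pow(2, Rational(1, 2)), Pow(d, Rational(1, 2)))) (Function('U')(d) = Add(7, Mul(Rational(1, 5), Add(Add(3, Mul(Pow(2, Rational(1, 2)), Pow(d, Rational(1, 2)))), Mul(d, 0)))) = Add(7, Mul(Rational(1, 5), Add(Add(3, Mul(Pow(2, Rational(1, 2)), Pow(d, Rational(1, 2)))), 0))) = Add(7, Mul(Rational(1, 5), Add(3, Mul(Pow(2, Rational(1, 2)), Pow(d, Rational(1, 2)))))) = Add(7, Add(Rational(3, 5), Mul(Rational(1, 5), Pow(2, Rational(1, 2)), Pow(d, Rational(1, 2))))) = Add(Rational(38, 5), Mul(Rational(1, 5), Pow(2, Rational(1, 2)), Pow(d, Rational(1, 2)))))
Add(Function('U')(542), Mul(-1, 491701)) = Add(Add(Rational(38, 5), Mul(Rational(1, 5), Pow(2, Rational(1, 2)), Pow(542, Rational(1, 2)))), Mul(-1, 491701)) = Add(Add(Rational(38, 5), Mul(Rational(2, 5), Pow(271, Rational(1, 2)))), -491701) = Add(Rational(-2458467, 5), Mul(Rational(2, 5), Pow(271, Rational(1, 2))))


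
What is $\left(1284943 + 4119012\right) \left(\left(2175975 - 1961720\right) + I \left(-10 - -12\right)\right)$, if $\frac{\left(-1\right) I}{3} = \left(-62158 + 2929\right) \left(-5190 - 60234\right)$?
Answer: $-125640734190839555$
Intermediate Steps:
$I = -11624994288$ ($I = - 3 \left(-62158 + 2929\right) \left(-5190 - 60234\right) = - 3 \left(\left(-59229\right) \left(-65424\right)\right) = \left(-3\right) 3874998096 = -11624994288$)
$\left(1284943 + 4119012\right) \left(\left(2175975 - 1961720\right) + I \left(-10 - -12\right)\right) = \left(1284943 + 4119012\right) \left(\left(2175975 - 1961720\right) - 11624994288 \left(-10 - -12\right)\right) = 5403955 \left(\left(2175975 - 1961720\right) - 11624994288 \left(-10 + 12\right)\right) = 5403955 \left(214255 - 23249988576\right) = 5403955 \left(-23249774321\right) = -125640734190839555$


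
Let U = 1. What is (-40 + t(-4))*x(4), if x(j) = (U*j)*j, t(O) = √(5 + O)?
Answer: -624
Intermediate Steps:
x(j) = j² (x(j) = (1*j)*j = j*j = j²)
(-40 + t(-4))*x(4) = (-40 + √(5 - 4))*4² = (-40 + √1)*16 = (-40 + 1)*16 = -39*16 = -624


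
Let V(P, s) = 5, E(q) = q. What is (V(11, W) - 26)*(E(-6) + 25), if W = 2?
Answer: -399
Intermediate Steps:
(V(11, W) - 26)*(E(-6) + 25) = (5 - 26)*(-6 + 25) = -21*19 = -399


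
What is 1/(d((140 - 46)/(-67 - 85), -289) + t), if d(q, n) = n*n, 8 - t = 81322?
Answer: 1/2207 ≈ 0.00045310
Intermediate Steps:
t = -81314 (t = 8 - 1*81322 = 8 - 81322 = -81314)
d(q, n) = n²
1/(d((140 - 46)/(-67 - 85), -289) + t) = 1/((-289)² - 81314) = 1/(83521 - 81314) = 1/2207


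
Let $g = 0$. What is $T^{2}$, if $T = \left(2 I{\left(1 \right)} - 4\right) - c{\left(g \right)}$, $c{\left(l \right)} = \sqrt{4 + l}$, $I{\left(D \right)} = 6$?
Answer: $36$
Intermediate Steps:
$T = 6$ ($T = \left(2 \cdot 6 - 4\right) - \sqrt{4 + 0} = \left(12 - 4\right) - \sqrt{4} = \left(12 - 4\right) - 2 = 8 - 2 = 6$)
$T^{2} = 6^{2} = 36$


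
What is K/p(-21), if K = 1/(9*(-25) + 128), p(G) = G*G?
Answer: -1/42777 ≈ -2.3377e-5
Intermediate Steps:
p(G) = G²
K = -1/97 (K = 1/(-225 + 128) = 1/(-97) = -1/97 ≈ -0.010309)
K/p(-21) = -1/(97*((-21)²)) = -1/97/441 = -1/97*1/441 = -1/42777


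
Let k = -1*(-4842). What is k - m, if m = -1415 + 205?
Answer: 6052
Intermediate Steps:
m = -1210
k = 4842
k - m = 4842 - 1*(-1210) = 4842 + 1210 = 6052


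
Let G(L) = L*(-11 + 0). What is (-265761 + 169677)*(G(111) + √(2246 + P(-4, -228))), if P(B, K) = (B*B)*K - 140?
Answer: 117318564 - 96084*I*√1542 ≈ 1.1732e+8 - 3.7731e+6*I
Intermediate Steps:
G(L) = -11*L (G(L) = L*(-11) = -11*L)
P(B, K) = -140 + K*B² (P(B, K) = B²*K - 140 = K*B² - 140 = -140 + K*B²)
(-265761 + 169677)*(G(111) + √(2246 + P(-4, -228))) = (-265761 + 169677)*(-11*111 + √(2246 + (-140 - 228*(-4)²))) = -96084*(-1221 + √(2246 + (-140 - 228*16))) = -96084*(-1221 + √(2246 + (-140 - 3648))) = -96084*(-1221 + √(2246 - 3788)) = -96084*(-1221 + √(-1542)) = -96084*(-1221 + I*√1542) = 117318564 - 96084*I*√1542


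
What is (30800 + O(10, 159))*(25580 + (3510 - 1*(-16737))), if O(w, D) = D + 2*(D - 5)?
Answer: 1432872809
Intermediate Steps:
O(w, D) = -10 + 3*D (O(w, D) = D + 2*(-5 + D) = D + (-10 + 2*D) = -10 + 3*D)
(30800 + O(10, 159))*(25580 + (3510 - 1*(-16737))) = (30800 + (-10 + 3*159))*(25580 + (3510 - 1*(-16737))) = (30800 + (-10 + 477))*(25580 + (3510 + 16737)) = (30800 + 467)*(25580 + 20247) = 31267*45827 = 1432872809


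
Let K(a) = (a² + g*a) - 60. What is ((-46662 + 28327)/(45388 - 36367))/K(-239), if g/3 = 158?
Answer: 3667/101441145 ≈ 3.6149e-5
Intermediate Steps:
g = 474 (g = 3*158 = 474)
K(a) = -60 + a² + 474*a (K(a) = (a² + 474*a) - 60 = -60 + a² + 474*a)
((-46662 + 28327)/(45388 - 36367))/K(-239) = ((-46662 + 28327)/(45388 - 36367))/(-60 + (-239)² + 474*(-239)) = (-18335/9021)/(-60 + 57121 - 113286) = -18335*1/9021/(-56225) = -18335/9021*(-1/56225) = 3667/101441145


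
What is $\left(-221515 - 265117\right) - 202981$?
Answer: $-689613$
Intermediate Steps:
$\left(-221515 - 265117\right) - 202981 = -486632 - 202981 = -689613$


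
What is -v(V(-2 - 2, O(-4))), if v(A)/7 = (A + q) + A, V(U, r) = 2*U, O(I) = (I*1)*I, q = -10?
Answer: 182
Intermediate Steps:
O(I) = I² (O(I) = I*I = I²)
v(A) = -70 + 14*A (v(A) = 7*((A - 10) + A) = 7*((-10 + A) + A) = 7*(-10 + 2*A) = -70 + 14*A)
-v(V(-2 - 2, O(-4))) = -(-70 + 14*(2*(-2 - 2))) = -(-70 + 14*(2*(-4))) = -(-70 + 14*(-8)) = -(-70 - 112) = -1*(-182) = 182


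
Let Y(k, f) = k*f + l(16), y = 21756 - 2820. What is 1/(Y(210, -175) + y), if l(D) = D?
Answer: -1/17798 ≈ -5.6186e-5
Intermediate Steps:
y = 18936
Y(k, f) = 16 + f*k (Y(k, f) = k*f + 16 = f*k + 16 = 16 + f*k)
1/(Y(210, -175) + y) = 1/((16 - 175*210) + 18936) = 1/((16 - 36750) + 18936) = 1/(-36734 + 18936) = 1/(-17798) = -1/17798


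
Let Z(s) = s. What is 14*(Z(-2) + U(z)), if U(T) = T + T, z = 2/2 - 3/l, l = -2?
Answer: 42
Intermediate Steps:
z = 5/2 (z = 2/2 - 3/(-2) = 2*(½) - 3*(-½) = 1 + 3/2 = 5/2 ≈ 2.5000)
U(T) = 2*T
14*(Z(-2) + U(z)) = 14*(-2 + 2*(5/2)) = 14*(-2 + 5) = 14*3 = 42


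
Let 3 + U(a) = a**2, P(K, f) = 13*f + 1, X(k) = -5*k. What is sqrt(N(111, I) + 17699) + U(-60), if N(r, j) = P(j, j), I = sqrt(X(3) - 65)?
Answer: 3597 + 2*sqrt(4425 + 13*I*sqrt(5)) ≈ 3730.0 + 0.43699*I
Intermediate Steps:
P(K, f) = 1 + 13*f
I = 4*I*sqrt(5) (I = sqrt(-5*3 - 65) = sqrt(-15 - 65) = sqrt(-80) = 4*I*sqrt(5) ≈ 8.9443*I)
N(r, j) = 1 + 13*j
U(a) = -3 + a**2
sqrt(N(111, I) + 17699) + U(-60) = sqrt((1 + 13*(4*I*sqrt(5))) + 17699) + (-3 + (-60)**2) = sqrt((1 + 52*I*sqrt(5)) + 17699) + (-3 + 3600) = sqrt(17700 + 52*I*sqrt(5)) + 3597 = 3597 + sqrt(17700 + 52*I*sqrt(5))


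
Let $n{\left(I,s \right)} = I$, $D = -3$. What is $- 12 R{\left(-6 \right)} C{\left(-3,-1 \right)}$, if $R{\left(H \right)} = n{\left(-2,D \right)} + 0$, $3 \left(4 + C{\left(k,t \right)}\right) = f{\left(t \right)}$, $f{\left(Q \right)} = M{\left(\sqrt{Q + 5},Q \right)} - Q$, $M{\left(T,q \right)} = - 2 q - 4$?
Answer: $-104$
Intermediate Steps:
$M{\left(T,q \right)} = -4 - 2 q$
$f{\left(Q \right)} = -4 - 3 Q$ ($f{\left(Q \right)} = \left(-4 - 2 Q\right) - Q = -4 - 3 Q$)
$C{\left(k,t \right)} = - \frac{16}{3} - t$ ($C{\left(k,t \right)} = -4 + \frac{-4 - 3 t}{3} = -4 - \left(\frac{4}{3} + t\right) = - \frac{16}{3} - t$)
$R{\left(H \right)} = -2$ ($R{\left(H \right)} = -2 + 0 = -2$)
$- 12 R{\left(-6 \right)} C{\left(-3,-1 \right)} = \left(-12\right) \left(-2\right) \left(- \frac{16}{3} - -1\right) = 24 \left(- \frac{16}{3} + 1\right) = 24 \left(- \frac{13}{3}\right) = -104$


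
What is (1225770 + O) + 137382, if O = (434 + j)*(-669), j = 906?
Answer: 466692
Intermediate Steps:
O = -896460 (O = (434 + 906)*(-669) = 1340*(-669) = -896460)
(1225770 + O) + 137382 = (1225770 - 896460) + 137382 = 329310 + 137382 = 466692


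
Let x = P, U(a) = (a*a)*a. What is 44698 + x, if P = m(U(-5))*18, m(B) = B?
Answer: 42448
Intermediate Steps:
U(a) = a³ (U(a) = a²*a = a³)
P = -2250 (P = (-5)³*18 = -125*18 = -2250)
x = -2250
44698 + x = 44698 - 2250 = 42448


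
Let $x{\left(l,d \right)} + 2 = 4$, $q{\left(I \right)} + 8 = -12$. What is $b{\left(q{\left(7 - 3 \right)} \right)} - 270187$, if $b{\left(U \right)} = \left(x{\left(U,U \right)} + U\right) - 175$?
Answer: $-270380$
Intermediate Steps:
$q{\left(I \right)} = -20$ ($q{\left(I \right)} = -8 - 12 = -20$)
$x{\left(l,d \right)} = 2$ ($x{\left(l,d \right)} = -2 + 4 = 2$)
$b{\left(U \right)} = -173 + U$ ($b{\left(U \right)} = \left(2 + U\right) - 175 = -173 + U$)
$b{\left(q{\left(7 - 3 \right)} \right)} - 270187 = \left(-173 - 20\right) - 270187 = -193 - 270187 = -270380$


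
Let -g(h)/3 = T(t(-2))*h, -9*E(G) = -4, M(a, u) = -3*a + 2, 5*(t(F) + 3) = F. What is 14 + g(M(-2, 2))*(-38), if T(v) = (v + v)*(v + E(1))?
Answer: 1375738/75 ≈ 18343.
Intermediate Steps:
t(F) = -3 + F/5
M(a, u) = 2 - 3*a
E(G) = 4/9 (E(G) = -⅑*(-4) = 4/9)
T(v) = 2*v*(4/9 + v) (T(v) = (v + v)*(v + 4/9) = (2*v)*(4/9 + v) = 2*v*(4/9 + v))
g(h) = -4522*h/75 (g(h) = -3*2*(-3 + (⅕)*(-2))*(4 + 9*(-3 + (⅕)*(-2)))/9*h = -3*2*(-3 - ⅖)*(4 + 9*(-3 - ⅖))/9*h = -3*(2/9)*(-17/5)*(4 + 9*(-17/5))*h = -3*(2/9)*(-17/5)*(4 - 153/5)*h = -3*(2/9)*(-17/5)*(-133/5)*h = -4522*h/75)
14 + g(M(-2, 2))*(-38) = 14 - 4522*(2 - 3*(-2))/75*(-38) = 14 - 4522*(2 + 6)/75*(-38) = 14 - 4522/75*8*(-38) = 14 - 36176/75*(-38) = 14 + 1374688/75 = 1375738/75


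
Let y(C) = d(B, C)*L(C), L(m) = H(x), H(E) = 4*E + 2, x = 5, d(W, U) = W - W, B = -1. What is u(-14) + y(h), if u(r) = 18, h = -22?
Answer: 18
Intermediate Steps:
d(W, U) = 0
H(E) = 2 + 4*E
L(m) = 22 (L(m) = 2 + 4*5 = 2 + 20 = 22)
y(C) = 0 (y(C) = 0*22 = 0)
u(-14) + y(h) = 18 + 0 = 18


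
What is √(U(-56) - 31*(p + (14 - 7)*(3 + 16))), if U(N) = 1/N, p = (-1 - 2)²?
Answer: I*√3451182/28 ≈ 66.348*I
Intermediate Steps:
p = 9 (p = (-3)² = 9)
√(U(-56) - 31*(p + (14 - 7)*(3 + 16))) = √(1/(-56) - 31*(9 + (14 - 7)*(3 + 16))) = √(-1/56 - 31*(9 + 7*19)) = √(-1/56 - 31*(9 + 133)) = √(-1/56 - 31*142) = √(-1/56 - 4402) = √(-246513/56) = I*√3451182/28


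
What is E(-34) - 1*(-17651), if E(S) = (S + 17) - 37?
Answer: 17597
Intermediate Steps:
E(S) = -20 + S (E(S) = (17 + S) - 37 = -20 + S)
E(-34) - 1*(-17651) = (-20 - 34) - 1*(-17651) = -54 + 17651 = 17597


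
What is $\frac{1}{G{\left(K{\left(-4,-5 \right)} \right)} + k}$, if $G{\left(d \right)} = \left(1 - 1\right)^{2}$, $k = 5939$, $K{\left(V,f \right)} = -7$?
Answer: $\frac{1}{5939} \approx 0.00016838$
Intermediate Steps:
$G{\left(d \right)} = 0$ ($G{\left(d \right)} = 0^{2} = 0$)
$\frac{1}{G{\left(K{\left(-4,-5 \right)} \right)} + k} = \frac{1}{0 + 5939} = \frac{1}{5939}$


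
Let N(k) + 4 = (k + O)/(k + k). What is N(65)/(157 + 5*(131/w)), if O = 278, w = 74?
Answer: -2183/265915 ≈ -0.0082094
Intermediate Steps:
N(k) = -4 + (278 + k)/(2*k) (N(k) = -4 + (k + 278)/(k + k) = -4 + (278 + k)/((2*k)) = -4 + (278 + k)*(1/(2*k)) = -4 + (278 + k)/(2*k))
N(65)/(157 + 5*(131/w)) = (-7/2 + 139/65)/(157 + 5*(131/74)) = -177/(130*(157 + 655/74)) = -177/(130*12273/74) = -177/130*74/12273 = -2183/265915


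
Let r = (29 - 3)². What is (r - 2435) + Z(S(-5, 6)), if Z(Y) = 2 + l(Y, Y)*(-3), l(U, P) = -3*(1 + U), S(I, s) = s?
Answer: -1694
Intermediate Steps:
l(U, P) = -3 - 3*U
r = 676 (r = 26² = 676)
Z(Y) = 11 + 9*Y (Z(Y) = 2 + (-3 - 3*Y)*(-3) = 2 + (9 + 9*Y) = 11 + 9*Y)
(r - 2435) + Z(S(-5, 6)) = (676 - 2435) + (11 + 9*6) = -1759 + (11 + 54) = -1759 + 65 = -1694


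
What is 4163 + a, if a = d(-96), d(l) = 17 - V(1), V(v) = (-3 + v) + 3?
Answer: 4179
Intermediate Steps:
V(v) = v
d(l) = 16 (d(l) = 17 - 1*1 = 17 - 1 = 16)
a = 16
4163 + a = 4163 + 16 = 4179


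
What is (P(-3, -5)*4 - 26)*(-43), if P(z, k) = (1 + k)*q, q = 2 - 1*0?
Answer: 2494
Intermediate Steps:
q = 2 (q = 2 + 0 = 2)
P(z, k) = 2 + 2*k (P(z, k) = (1 + k)*2 = 2 + 2*k)
(P(-3, -5)*4 - 26)*(-43) = ((2 + 2*(-5))*4 - 26)*(-43) = ((2 - 10)*4 - 26)*(-43) = (-8*4 - 26)*(-43) = (-32 - 26)*(-43) = -58*(-43) = 2494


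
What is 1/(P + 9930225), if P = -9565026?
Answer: 1/365199 ≈ 2.7382e-6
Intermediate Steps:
1/(P + 9930225) = 1/(-9565026 + 9930225) = 1/365199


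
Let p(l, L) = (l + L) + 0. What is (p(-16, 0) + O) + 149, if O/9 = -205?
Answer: -1712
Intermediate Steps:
p(l, L) = L + l (p(l, L) = (L + l) + 0 = L + l)
O = -1845 (O = 9*(-205) = -1845)
(p(-16, 0) + O) + 149 = ((0 - 16) - 1845) + 149 = (-16 - 1845) + 149 = -1861 + 149 = -1712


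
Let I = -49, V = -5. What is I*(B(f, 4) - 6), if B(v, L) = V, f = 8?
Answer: 539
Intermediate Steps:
B(v, L) = -5
I*(B(f, 4) - 6) = -49*(-5 - 6) = -49*(-11) = 539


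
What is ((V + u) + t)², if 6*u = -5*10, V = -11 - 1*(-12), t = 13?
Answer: 289/9 ≈ 32.111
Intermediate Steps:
V = 1 (V = -11 + 12 = 1)
u = -25/3 (u = (-5*10)/6 = (⅙)*(-50) = -25/3 ≈ -8.3333)
((V + u) + t)² = ((1 - 25/3) + 13)² = (-22/3 + 13)² = (17/3)² = 289/9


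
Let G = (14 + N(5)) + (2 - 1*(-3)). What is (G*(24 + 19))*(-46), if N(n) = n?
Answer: -47472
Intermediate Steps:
G = 24 (G = (14 + 5) + (2 - 1*(-3)) = 19 + (2 + 3) = 19 + 5 = 24)
(G*(24 + 19))*(-46) = (24*(24 + 19))*(-46) = (24*43)*(-46) = 1032*(-46) = -47472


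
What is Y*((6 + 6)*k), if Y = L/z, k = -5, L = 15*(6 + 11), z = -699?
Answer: 5100/233 ≈ 21.888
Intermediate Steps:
L = 255 (L = 15*17 = 255)
Y = -85/233 (Y = 255/(-699) = 255*(-1/699) = -85/233 ≈ -0.36481)
Y*((6 + 6)*k) = -85*(6 + 6)*(-5)/233 = -1020*(-5)/233 = -85/233*(-60) = 5100/233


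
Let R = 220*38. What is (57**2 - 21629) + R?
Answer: -10020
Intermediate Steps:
R = 8360
(57**2 - 21629) + R = (57**2 - 21629) + 8360 = (3249 - 21629) + 8360 = -18380 + 8360 = -10020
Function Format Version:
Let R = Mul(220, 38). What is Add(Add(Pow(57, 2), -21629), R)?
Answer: -10020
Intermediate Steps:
R = 8360
Add(Add(Pow(57, 2), -21629), R) = Add(Add(Pow(57, 2), -21629), 8360) = Add(Add(3249, -21629), 8360) = Add(-18380, 8360) = -10020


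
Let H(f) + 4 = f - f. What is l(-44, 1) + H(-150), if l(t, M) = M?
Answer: -3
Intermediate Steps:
H(f) = -4 (H(f) = -4 + (f - f) = -4 + 0 = -4)
l(-44, 1) + H(-150) = 1 - 4 = -3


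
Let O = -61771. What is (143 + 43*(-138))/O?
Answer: 5791/61771 ≈ 0.093750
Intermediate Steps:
(143 + 43*(-138))/O = (143 + 43*(-138))/(-61771) = (143 - 5934)*(-1/61771) = -5791*(-1/61771) = 5791/61771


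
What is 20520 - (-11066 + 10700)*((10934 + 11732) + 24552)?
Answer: 17302308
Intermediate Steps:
20520 - (-11066 + 10700)*((10934 + 11732) + 24552) = 20520 - (-366)*(22666 + 24552) = 20520 - (-366)*47218 = 20520 - 1*(-17281788) = 20520 + 17281788 = 17302308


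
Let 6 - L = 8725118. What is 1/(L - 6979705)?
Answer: -1/15704817 ≈ -6.3675e-8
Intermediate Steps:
L = -8725112 (L = 6 - 1*8725118 = 6 - 8725118 = -8725112)
1/(L - 6979705) = 1/(-8725112 - 6979705) = 1/(-15704817) = -1/15704817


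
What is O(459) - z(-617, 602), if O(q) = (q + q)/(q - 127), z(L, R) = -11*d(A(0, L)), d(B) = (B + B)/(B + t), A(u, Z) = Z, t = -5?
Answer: 1269391/51626 ≈ 24.588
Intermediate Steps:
d(B) = 2*B/(-5 + B) (d(B) = (B + B)/(B - 5) = (2*B)/(-5 + B) = 2*B/(-5 + B))
z(L, R) = -22*L/(-5 + L)
O(q) = 2*q/(-127 + q) (O(q) = (2*q)/(-127 + q) = 2*q/(-127 + q))
O(459) - z(-617, 602) = 2*459/(-127 + 459) - (-22)*(-617)/(-5 - 617) = 2*459/332 - (-22)*(-617)/(-622) = 2*459*(1/332) - (-22)*(-617)*(-1)/622 = 459/166 - 1*(-6787/311) = 459/166 + 6787/311 = 1269391/51626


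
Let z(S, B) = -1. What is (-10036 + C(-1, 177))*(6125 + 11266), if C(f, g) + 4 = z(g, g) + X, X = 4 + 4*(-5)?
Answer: -174901287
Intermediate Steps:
X = -16 (X = 4 - 20 = -16)
C(f, g) = -21 (C(f, g) = -4 + (-1 - 16) = -4 - 17 = -21)
(-10036 + C(-1, 177))*(6125 + 11266) = (-10036 - 21)*(6125 + 11266) = -10057*17391 = -174901287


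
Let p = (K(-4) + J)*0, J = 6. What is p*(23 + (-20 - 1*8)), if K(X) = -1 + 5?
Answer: 0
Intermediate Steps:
K(X) = 4
p = 0 (p = (4 + 6)*0 = 10*0 = 0)
p*(23 + (-20 - 1*8)) = 0*(23 + (-20 - 1*8)) = 0*(23 + (-20 - 8)) = 0*(23 - 28) = 0*(-5) = 0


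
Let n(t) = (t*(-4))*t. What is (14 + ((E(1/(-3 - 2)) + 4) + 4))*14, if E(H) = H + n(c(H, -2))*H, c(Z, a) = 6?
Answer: 3542/5 ≈ 708.40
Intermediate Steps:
n(t) = -4*t² (n(t) = (-4*t)*t = -4*t²)
E(H) = -143*H (E(H) = H + (-4*6²)*H = H + (-4*36)*H = H - 144*H = -143*H)
(14 + ((E(1/(-3 - 2)) + 4) + 4))*14 = (14 + ((-143/(-3 - 2) + 4) + 4))*14 = (14 + ((-143/(-5) + 4) + 4))*14 = (14 + ((-143*(-⅕) + 4) + 4))*14 = (14 + ((143/5 + 4) + 4))*14 = (14 + (163/5 + 4))*14 = (14 + 183/5)*14 = (253/5)*14 = 3542/5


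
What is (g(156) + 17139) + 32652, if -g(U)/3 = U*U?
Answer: -23217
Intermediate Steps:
g(U) = -3*U² (g(U) = -3*U*U = -3*U²)
(g(156) + 17139) + 32652 = (-3*156² + 17139) + 32652 = (-3*24336 + 17139) + 32652 = (-73008 + 17139) + 32652 = -55869 + 32652 = -23217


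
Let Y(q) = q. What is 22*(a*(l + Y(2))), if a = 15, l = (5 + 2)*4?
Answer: 9900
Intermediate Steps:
l = 28 (l = 7*4 = 28)
22*(a*(l + Y(2))) = 22*(15*(28 + 2)) = 22*(15*30) = 22*450 = 9900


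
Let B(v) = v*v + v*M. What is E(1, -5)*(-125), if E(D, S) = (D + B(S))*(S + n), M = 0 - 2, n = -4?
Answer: 40500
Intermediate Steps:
M = -2
B(v) = v² - 2*v (B(v) = v*v + v*(-2) = v² - 2*v)
E(D, S) = (-4 + S)*(D + S*(-2 + S)) (E(D, S) = (D + S*(-2 + S))*(S - 4) = (D + S*(-2 + S))*(-4 + S) = (-4 + S)*(D + S*(-2 + S)))
E(1, -5)*(-125) = ((-5)³ - 6*(-5)² - 4*1 + 8*(-5) + 1*(-5))*(-125) = (-125 - 6*25 - 4 - 40 - 5)*(-125) = (-125 - 150 - 4 - 40 - 5)*(-125) = -324*(-125) = 40500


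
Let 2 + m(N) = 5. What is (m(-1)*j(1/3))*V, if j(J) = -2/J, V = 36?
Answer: -648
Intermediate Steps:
m(N) = 3 (m(N) = -2 + 5 = 3)
(m(-1)*j(1/3))*V = (3*(-2/(1/3)))*36 = (3*(-2/⅓))*36 = (3*(-2*3))*36 = (3*(-6))*36 = -18*36 = -648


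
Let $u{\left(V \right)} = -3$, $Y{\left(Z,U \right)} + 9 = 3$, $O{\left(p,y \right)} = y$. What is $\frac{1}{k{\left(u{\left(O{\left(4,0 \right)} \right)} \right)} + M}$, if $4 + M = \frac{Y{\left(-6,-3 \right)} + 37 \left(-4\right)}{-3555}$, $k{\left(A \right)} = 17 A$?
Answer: $- \frac{3555}{195371} \approx -0.018196$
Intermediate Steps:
$Y{\left(Z,U \right)} = -6$ ($Y{\left(Z,U \right)} = -9 + 3 = -6$)
$M = - \frac{14066}{3555}$ ($M = -4 + \frac{-6 + 37 \left(-4\right)}{-3555} = -4 + \left(-6 - 148\right) \left(- \frac{1}{3555}\right) = -4 - - \frac{154}{3555} = -4 + \frac{154}{3555} = - \frac{14066}{3555} \approx -3.9567$)
$\frac{1}{k{\left(u{\left(O{\left(4,0 \right)} \right)} \right)} + M} = \frac{1}{17 \left(-3\right) - \frac{14066}{3555}} = \frac{1}{-51 - \frac{14066}{3555}} = \frac{1}{- \frac{195371}{3555}} = - \frac{3555}{195371}$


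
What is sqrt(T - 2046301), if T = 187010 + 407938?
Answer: I*sqrt(1451353) ≈ 1204.7*I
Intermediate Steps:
T = 594948
sqrt(T - 2046301) = sqrt(594948 - 2046301) = sqrt(-1451353) = I*sqrt(1451353)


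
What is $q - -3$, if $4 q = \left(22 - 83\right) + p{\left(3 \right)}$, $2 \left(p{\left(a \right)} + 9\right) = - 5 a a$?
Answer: $- \frac{161}{8} \approx -20.125$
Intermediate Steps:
$p{\left(a \right)} = -9 - \frac{5 a^{2}}{2}$ ($p{\left(a \right)} = -9 + \frac{- 5 a a}{2} = -9 + \frac{\left(-5\right) a^{2}}{2} = -9 - \frac{5 a^{2}}{2}$)
$q = - \frac{185}{8}$ ($q = \frac{\left(22 - 83\right) - \left(9 + \frac{5 \cdot 3^{2}}{2}\right)}{4} = \frac{-61 - \frac{63}{2}}{4} = \frac{1}{4} \left(- \frac{185}{2}\right) = - \frac{185}{8} \approx -23.125$)
$q - -3 = - \frac{185}{8} - -3 = - \frac{185}{8} + 3 = - \frac{161}{8}$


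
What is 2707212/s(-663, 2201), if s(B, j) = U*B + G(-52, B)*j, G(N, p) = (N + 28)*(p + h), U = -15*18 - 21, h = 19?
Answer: 902404/11403863 ≈ 0.079131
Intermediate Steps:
U = -291 (U = -270 - 21 = -291)
G(N, p) = (19 + p)*(28 + N) (G(N, p) = (N + 28)*(p + 19) = (28 + N)*(19 + p) = (19 + p)*(28 + N))
s(B, j) = -291*B + j*(-456 - 24*B) (s(B, j) = -291*B + (532 + 19*(-52) + 28*B - 52*B)*j = -291*B + (532 - 988 + 28*B - 52*B)*j = -291*B + (-456 - 24*B)*j = -291*B + j*(-456 - 24*B))
2707212/s(-663, 2201) = 2707212/(-291*(-663) - 24*2201*(19 - 663)) = 2707212/(192933 - 24*2201*(-644)) = 2707212/(192933 + 34018656) = 2707212/34211589 = 2707212*(1/34211589) = 902404/11403863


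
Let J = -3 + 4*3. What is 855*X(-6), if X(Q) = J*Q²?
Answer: 277020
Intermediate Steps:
J = 9 (J = -3 + 12 = 9)
X(Q) = 9*Q²
855*X(-6) = 855*(9*(-6)²) = 855*(9*36) = 855*324 = 277020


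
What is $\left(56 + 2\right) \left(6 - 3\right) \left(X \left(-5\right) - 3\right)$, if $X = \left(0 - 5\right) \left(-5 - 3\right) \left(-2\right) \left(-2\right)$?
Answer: $-139722$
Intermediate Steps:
$X = 160$ ($X = \left(-5\right) \left(-8\right) \left(-2\right) \left(-2\right) = 40 \left(-2\right) \left(-2\right) = \left(-80\right) \left(-2\right) = 160$)
$\left(56 + 2\right) \left(6 - 3\right) \left(X \left(-5\right) - 3\right) = \left(56 + 2\right) \left(6 - 3\right) \left(160 \left(-5\right) - 3\right) = 58 \cdot 3 \left(-800 - 3\right) = 58 \cdot 3 \left(-803\right) = 58 \left(-2409\right) = -139722$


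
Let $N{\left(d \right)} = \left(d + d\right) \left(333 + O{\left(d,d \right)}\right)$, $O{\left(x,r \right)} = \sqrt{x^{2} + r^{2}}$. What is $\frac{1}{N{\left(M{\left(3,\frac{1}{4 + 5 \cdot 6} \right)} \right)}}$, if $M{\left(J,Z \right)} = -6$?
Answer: $- \frac{37}{147756} + \frac{\sqrt{2}}{221634} \approx -0.00024403$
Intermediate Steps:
$O{\left(x,r \right)} = \sqrt{r^{2} + x^{2}}$
$N{\left(d \right)} = 2 d \left(333 + \sqrt{2} \sqrt{d^{2}}\right)$ ($N{\left(d \right)} = \left(d + d\right) \left(333 + \sqrt{d^{2} + d^{2}}\right) = 2 d \left(333 + \sqrt{2 d^{2}}\right) = 2 d \left(333 + \sqrt{2} \sqrt{d^{2}}\right)$)
$\frac{1}{N{\left(M{\left(3,\frac{1}{4 + 5 \cdot 6} \right)} \right)}} = \frac{1}{2 \left(-6\right) \left(333 + \sqrt{2} \sqrt{\left(-6\right)^{2}}\right)} = \frac{1}{2 \left(-6\right) \left(333 + \sqrt{2} \sqrt{36}\right)} = \frac{1}{2 \left(-6\right) \left(333 + \sqrt{2} \cdot 6\right)} = \frac{1}{2 \left(-6\right) \left(333 + 6 \sqrt{2}\right)} = \frac{1}{-3996 - 72 \sqrt{2}}$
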